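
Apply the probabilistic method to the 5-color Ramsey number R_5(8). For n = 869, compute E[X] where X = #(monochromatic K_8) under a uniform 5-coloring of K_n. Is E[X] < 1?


E[X] = C(869, 8) · 5^{1 − 28} = 7809152053901931612 · 5^{−27} = 7809152053901931612/7450580596923828125.
As a reduced fraction: E[X] = 7809152053901931612/7450580596923828125 ≈ 1.04813.
Is E[X] < 1? NO.
Since E[X] ≥ 1, the first-moment bound is inconclusive at n = 869; it does NOT by itself certify R_5(8) > 869.

E[X] = 7809152053901931612/7450580596923828125 ≈ 1.04813; E[X] ≥ 1; first-moment method inconclusive here.


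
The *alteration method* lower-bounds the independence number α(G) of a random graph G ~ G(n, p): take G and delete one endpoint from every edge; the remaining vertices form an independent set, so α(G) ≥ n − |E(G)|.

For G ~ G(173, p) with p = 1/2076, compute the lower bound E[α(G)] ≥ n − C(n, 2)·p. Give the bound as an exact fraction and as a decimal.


E[|E(G)|] = C(173, 2)·p = 14878 · (1/2076) = 43/6.
E[α(G)] ≥ n − E[|E(G)|] = 173 − 43/6 = 995/6.
Numerically: ≈ 165.83333.
(This is only a lower bound; the true E[α(G)] may be larger.)

E[α(G)] ≥ 995/6 ≈ 165.83333.


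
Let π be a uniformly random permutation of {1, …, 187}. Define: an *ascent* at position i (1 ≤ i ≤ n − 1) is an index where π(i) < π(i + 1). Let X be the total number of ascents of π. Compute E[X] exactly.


Write X = Σ X_I over i = 1, …, 186, with X_I the indicator of one ascent.
There are 186 indicators.
For each fixed i, the pair (π(i), π(i+1)) is a uniformly random ordered pair of distinct values from {1, …, 187}; by symmetry P[π(i) < π(i+1)] = 1/2.
By linearity: E[X] = 186 · (1/2) = (187 − 1) · (1/2) = 93 ≈ 93.000000.

E[X] = 93 = 93.000000.


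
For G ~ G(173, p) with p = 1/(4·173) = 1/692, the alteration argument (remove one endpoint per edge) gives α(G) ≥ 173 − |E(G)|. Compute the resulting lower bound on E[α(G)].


E[|E(G)|] = C(173, 2)·p = 14878 · (1/692) = 43/2.
E[α(G)] ≥ n − E[|E(G)|] = 173 − 43/2 = 303/2.
Numerically: ≈ 151.50000.
(This is only a lower bound; the true E[α(G)] may be larger.)

E[α(G)] ≥ 303/2 ≈ 151.50000.


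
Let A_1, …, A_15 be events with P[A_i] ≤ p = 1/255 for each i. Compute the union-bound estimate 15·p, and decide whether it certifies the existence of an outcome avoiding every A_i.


Union bound: P[∪_{i=1}^{15} A_i] ≤ Σ_i P[A_i] ≤ 15·p = 15·(1/255) = 1/17.
Numerically: 1/17 ≈ 0.059.
Is 1/17 < 1? YES.
Since P[∪ A_i] ≤ 1/17 < 1, the complement has P[∩ A_i^c] ≥ 1 − 1/17 = 16/17 > 0, so some outcome avoids every A_i.

15·p = 1/17 ≈ 0.059; existence CERTIFIED by the union bound.


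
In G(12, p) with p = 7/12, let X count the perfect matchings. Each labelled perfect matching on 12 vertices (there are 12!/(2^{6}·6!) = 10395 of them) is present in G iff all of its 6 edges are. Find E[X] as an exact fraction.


K_12 has 12!/(2^{6}·6!) = 10395 labelled perfect matchings.
For each such perfect matching H, let X_H = 1 if all 6 edges of H are present in G. Then P[X_H = 1] = p^{6} = (7/12)^{6} = 117649/2985984.
By linearity of expectation: E[X] = Σ_H E[X_H] = 10395 · p^{6} = 10395 · 117649/2985984 = 45294865/110592.
Numerically: E[X] ≈ 409.57.

E[X] = 10395 · (7/12)^{6} = 45294865/110592 ≈ 409.57.


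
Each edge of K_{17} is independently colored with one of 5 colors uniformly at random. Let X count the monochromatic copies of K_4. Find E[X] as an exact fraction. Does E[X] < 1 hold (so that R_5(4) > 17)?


E[X] = C(17, 4) · 5^{1 − 6} = 2380 · 5^{−5} = 2380/3125.
As a reduced fraction: E[X] = 476/625 ≈ 0.7616000.
Is E[X] < 1? YES.
Since E[X] < 1, there exists a 5-coloring of K_{17} with no monochromatic K_4; hence R_5(4) > 17.

E[X] = 476/625 ≈ 0.7616000; E[X] < 1, so R_5(4) > 17.


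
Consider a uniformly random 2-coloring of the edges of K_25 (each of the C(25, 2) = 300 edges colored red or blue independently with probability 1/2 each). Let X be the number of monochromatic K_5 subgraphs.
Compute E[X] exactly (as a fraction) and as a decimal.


Let X = Σ_S X_S over the C(25, 5) = 53130 subsets S of size 5, where X_S = 1 if the K_5 on S is monochromatic.
For a fixed S, the K_5 on S has C(5, 2) = 10 edges. P[all 10 edges red] = (1/2)^10, and likewise for blue, so P[monochromatic] = 2·(1/2)^10 = 2^{1 − 10} = 1/512.
Summing: E[X] = C(25, 5) · 2^{1 − 10} = 53130 · 1/512 = 26565/256.
Numerically: E[X] ≈ 103.769531.

E[X] = C(25,5)·2^(1−C(5,2)) = 26565/256 ≈ 103.769531.


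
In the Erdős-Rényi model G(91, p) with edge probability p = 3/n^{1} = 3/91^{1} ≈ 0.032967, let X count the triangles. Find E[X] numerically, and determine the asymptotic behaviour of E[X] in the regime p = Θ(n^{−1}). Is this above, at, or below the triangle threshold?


Number of potential triangles: C(91, 3) = 121485.
Each occurs with probability p³ ≈ (0.032967)³ ≈ 3.5829404e-05.
By linearity: E[X] = C(91, 3)·p³ ≈ 121485 · 3.5829404e-05 ≈ 4.35274.
Here α = 1, so p = 3/n is exactly at the triangle threshold p ~ 1/n. Asymptotically E[X] → c³/6 = 3³/6 = 9/2 ≈ 4.50000, a bounded constant. In this regime the triangle count is asymptotically Poisson(c³/6).

E[X] ≈ 4.35274; in regime p = Θ(1/n^{1}) E[X] stays bounded (at the triangle threshold p ~ 1/n).


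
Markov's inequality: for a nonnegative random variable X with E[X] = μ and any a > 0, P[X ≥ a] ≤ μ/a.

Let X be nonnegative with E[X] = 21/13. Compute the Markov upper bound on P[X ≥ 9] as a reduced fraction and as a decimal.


μ = E[X] = 21/13, a = 9.
Markov: P[X ≥ 9] ≤ μ/a = (21/13)/9 = 7/39.
Numerically: ≈ 0.17949.
(Since a = 9 > μ = 1.61538, the bound 7/39 is < 1 and informative.)

P[X ≥ 9] ≤ 7/39 ≈ 0.17949.


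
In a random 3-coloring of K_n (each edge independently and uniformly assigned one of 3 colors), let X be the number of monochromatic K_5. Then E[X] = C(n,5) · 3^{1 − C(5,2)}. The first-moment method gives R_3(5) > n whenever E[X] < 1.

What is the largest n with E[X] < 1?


We need C(n, 5) · 3^{1 − 10} < 1, i.e. C(n, 5) < 3^{10 − 1} = 19683.
Check values of n near the boundary:
  n = 17: C(17, 5) = 6188; 6188 < 19683? YES
  n = 18: C(18, 5) = 8568; 8568 < 19683? YES
  n = 19: C(19, 5) = 11628; 11628 < 19683? YES
  n = 20: C(20, 5) = 15504; 15504 < 19683? YES
  n = 21: C(21, 5) = 20349; 20349 < 19683? NO
  n = 22: C(22, 5) = 26334; 26334 < 19683? NO
The largest n with C(n, 5) < 19683 is n = 20 (where E[X] = 5168/6561 ≈ 0.7877). Hence R_3(5) > 20, i.e. R_3(5) ≥ 21.

Largest n = 20; hence R_3(5) > 20.


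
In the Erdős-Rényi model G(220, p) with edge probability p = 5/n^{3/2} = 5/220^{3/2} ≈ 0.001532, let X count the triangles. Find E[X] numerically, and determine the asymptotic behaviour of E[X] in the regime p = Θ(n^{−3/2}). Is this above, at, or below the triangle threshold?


Number of potential triangles: C(220, 3) = 1750540.
Each occurs with probability p³ ≈ (0.001532)³ ≈ 3.597559e-09.
By linearity: E[X] = C(220, 3)·p³ ≈ 1750540 · 3.597559e-09 ≈ 0.0063.
Since α = 3/2 > 1, p = c/n^{3/2} = o(1/n) is below the triangle threshold p ~ 1/n. Asymptotically E[X] ~ (c³/6)·n^{3(1−α)} = (5³/6)·n^{-1.5} → 0, so by Markov's inequality G has no triangles w.h.p.

E[X] ≈ 0.0063; in regime p = Θ(1/n^{3/2}) E[X] tends to 0 (below the triangle threshold p ~ 1/n).


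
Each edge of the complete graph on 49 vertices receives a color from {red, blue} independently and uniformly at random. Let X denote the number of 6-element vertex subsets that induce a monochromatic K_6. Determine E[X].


Let X = Σ_S X_S over the C(49, 6) = 13983816 subsets S of size 6, where X_S = 1 if the K_6 on S is monochromatic.
For a fixed S, the K_6 on S has C(6, 2) = 15 edges. P[all 15 edges red] = (1/2)^15, and likewise for blue, so P[monochromatic] = 2·(1/2)^15 = 2^{1 − 15} = 1/16384.
Summing: E[X] = C(49, 6) · 2^{1 − 15} = 13983816 · 1/16384 = 1747977/2048.
Numerically: E[X] ≈ 853.504.

E[X] = C(49,6)·2^(1−C(6,2)) = 1747977/2048 ≈ 853.504.


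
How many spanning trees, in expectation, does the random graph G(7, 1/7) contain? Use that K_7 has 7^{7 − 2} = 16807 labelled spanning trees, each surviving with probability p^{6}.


K_7 has 7^{7 − 2} = 16807 labelled spanning trees.
For each such spanning tree H, let X_H = 1 if all 6 edges of H are present in G. Then P[X_H = 1] = p^{6} = (1/7)^{6} = 1/117649.
By linearity: E[X] = Σ_H E[X_H] = 16807 · p^{6} = 16807 · 1/117649 = 1/7.
Numerically: E[X] ≈ 0.14286.

E[X] = 16807 · (1/7)^{6} = 1/7 ≈ 0.14286.


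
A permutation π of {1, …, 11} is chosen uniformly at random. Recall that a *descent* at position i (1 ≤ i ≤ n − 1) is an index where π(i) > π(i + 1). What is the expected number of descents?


Write X = Σ X_I over i = 1, …, 10, with X_I the indicator of one descent.
There are 10 indicators.
For each fixed i, the pair (π(i), π(i+1)) is a uniformly random ordered pair of distinct values from {1, …, 11}; by symmetry P[π(i) > π(i+1)] = 1/2.
By linearity: E[X] = 10 · (1/2) = (11 − 1) · (1/2) = 5 ≈ 5.000000.

E[X] = 5 = 5.000000.


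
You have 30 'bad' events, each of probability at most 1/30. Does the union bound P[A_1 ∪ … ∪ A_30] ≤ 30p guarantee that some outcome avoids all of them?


Union bound: P[∪_{i=1}^{30} A_i] ≤ Σ_i P[A_i] ≤ 30·p = 30·(1/30) = 1.
Numerically: 1 ≈ 1.0000000.
Is 1 < 1? NO.
Since the bound 1 is ≥ 1, the union bound is uninformative here; it does NOT by itself certify existence.

30·p = 1 ≈ 1.0000000; existence NOT certified by the union bound.


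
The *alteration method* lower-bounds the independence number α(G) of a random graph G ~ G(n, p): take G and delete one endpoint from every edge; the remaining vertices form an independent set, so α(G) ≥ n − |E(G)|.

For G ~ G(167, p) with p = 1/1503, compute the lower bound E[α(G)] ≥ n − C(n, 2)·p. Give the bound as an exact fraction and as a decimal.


E[|E(G)|] = C(167, 2)·p = 13861 · (1/1503) = 83/9.
E[α(G)] ≥ n − E[|E(G)|] = 167 − 83/9 = 1420/9.
Numerically: ≈ 157.778.
(This is only a lower bound; the true E[α(G)] may be larger.)

E[α(G)] ≥ 1420/9 ≈ 157.778.


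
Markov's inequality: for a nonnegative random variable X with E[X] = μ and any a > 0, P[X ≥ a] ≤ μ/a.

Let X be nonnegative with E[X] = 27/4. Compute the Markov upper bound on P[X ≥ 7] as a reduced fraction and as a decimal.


μ = E[X] = 27/4, a = 7.
Markov: P[X ≥ 7] ≤ μ/a = (27/4)/7 = 27/28.
Numerically: ≈ 0.964286.
(Since a = 7 > μ = 6.750000, the bound 27/28 is < 1 and informative.)

P[X ≥ 7] ≤ 27/28 ≈ 0.964286.


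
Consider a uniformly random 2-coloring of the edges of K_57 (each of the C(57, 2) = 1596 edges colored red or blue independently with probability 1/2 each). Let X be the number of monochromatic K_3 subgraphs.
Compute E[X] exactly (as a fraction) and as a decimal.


Let X = Σ_S X_S over the C(57, 3) = 29260 subsets S of size 3, where X_S = 1 if the K_3 on S is monochromatic.
For a fixed S, the K_3 on S has C(3, 2) = 3 edges. P[all 3 edges red] = (1/2)^3, and likewise for blue, so P[monochromatic] = 2·(1/2)^3 = 2^{1 − 3} = 1/4.
Summing: E[X] = C(57, 3) · 2^{1 − 3} = 29260 · 1/4 = 7315.
Numerically: E[X] ≈ 7315.000000.

E[X] = C(57,3)·2^(1−C(3,2)) = 7315 ≈ 7315.000000.


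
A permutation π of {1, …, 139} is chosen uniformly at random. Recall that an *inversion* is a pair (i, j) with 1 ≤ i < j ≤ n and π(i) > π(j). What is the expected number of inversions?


Write X = Σ X_I over the C(139, 2) = 9591 pairs i < j, with X_I the indicator of one inversion.
There are 9591 indicators.
For each fixed pair i < j, the values π(i) and π(j) are two distinct elements of {1, …, 139} in uniformly random order; by symmetry P[π(i) > π(j)] = 1/2.
By linearity: E[X] = 9591 · (1/2) = C(139, 2) · (1/2) = 9591/2 = 9591/2 ≈ 4795.500000.

E[X] = 9591/2 = 4795.500000.


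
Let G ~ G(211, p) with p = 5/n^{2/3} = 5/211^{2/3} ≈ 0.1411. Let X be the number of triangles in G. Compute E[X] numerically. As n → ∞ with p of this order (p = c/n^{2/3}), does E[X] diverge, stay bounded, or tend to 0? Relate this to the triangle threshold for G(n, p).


Number of potential triangles: C(211, 3) = 1543465.
Each occurs with probability p³ ≈ (0.1411)³ ≈ 2.807664e-03.
By linearity: E[X] = C(211, 3)·p³ ≈ 1543465 · 2.807664e-03 ≈ 4333.5308.
Since α = 2/3 < 1, p = c/n^{2/3} ≫ 1/n is above the triangle threshold p ~ 1/n. Asymptotically E[X] ~ (c³/6)·n^{3(1−α)} = (5³/6)·n^{1} → ∞; triangles are abundant w.h.p.

E[X] ≈ 4333.5308; in regime p = Θ(1/n^{2/3}) E[X] diverges (above the triangle threshold p ~ 1/n).


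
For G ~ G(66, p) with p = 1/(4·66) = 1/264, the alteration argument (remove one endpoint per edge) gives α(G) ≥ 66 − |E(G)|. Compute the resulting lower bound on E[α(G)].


E[|E(G)|] = C(66, 2)·p = 2145 · (1/264) = 65/8.
E[α(G)] ≥ n − E[|E(G)|] = 66 − 65/8 = 463/8.
Numerically: ≈ 57.875.
(This is only a lower bound; the true E[α(G)] may be larger.)

E[α(G)] ≥ 463/8 ≈ 57.875.


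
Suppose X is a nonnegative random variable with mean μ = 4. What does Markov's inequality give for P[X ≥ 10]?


μ = E[X] = 4, a = 10.
Markov: P[X ≥ 10] ≤ μ/a = (4)/10 = 2/5.
Numerically: ≈ 0.400.
(Since a = 10 > μ = 4.000, the bound 2/5 is < 1 and informative.)

P[X ≥ 10] ≤ 2/5 ≈ 0.400.


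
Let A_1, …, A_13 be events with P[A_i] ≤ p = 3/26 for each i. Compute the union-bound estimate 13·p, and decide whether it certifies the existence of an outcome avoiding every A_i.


Union bound: P[∪_{i=1}^{13} A_i] ≤ Σ_i P[A_i] ≤ 13·p = 13·(3/26) = 3/2.
Numerically: 3/2 ≈ 1.5000.
Is 3/2 < 1? NO.
Since the bound 3/2 is ≥ 1, the union bound is uninformative here; it does NOT by itself certify existence.

13·p = 3/2 ≈ 1.5000; existence NOT certified by the union bound.


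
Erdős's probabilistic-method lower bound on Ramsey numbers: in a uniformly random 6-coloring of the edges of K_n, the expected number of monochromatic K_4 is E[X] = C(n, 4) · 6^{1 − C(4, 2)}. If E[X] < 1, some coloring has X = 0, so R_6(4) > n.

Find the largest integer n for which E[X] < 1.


We need C(n, 4) · 6^{1 − 6} < 1, i.e. C(n, 4) < 6^{6 − 1} = 7776.
Check values of n near the boundary:
  n = 20: C(20, 4) = 4845; 4845 < 7776? YES
  n = 21: C(21, 4) = 5985; 5985 < 7776? YES
  n = 22: C(22, 4) = 7315; 7315 < 7776? YES
  n = 23: C(23, 4) = 8855; 8855 < 7776? NO
  n = 24: C(24, 4) = 10626; 10626 < 7776? NO
  n = 25: C(25, 4) = 12650; 12650 < 7776? NO
The largest n with C(n, 4) < 7776 is n = 22 (where E[X] = 7315/7776 ≈ 0.94072). Hence R_6(4) > 22, i.e. R_6(4) ≥ 23.

Largest n = 22; hence R_6(4) > 22.


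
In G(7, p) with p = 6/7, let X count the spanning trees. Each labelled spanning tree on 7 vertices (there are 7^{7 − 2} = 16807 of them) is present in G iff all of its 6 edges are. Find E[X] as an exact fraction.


K_7 has 7^{7 − 2} = 16807 labelled spanning trees.
For each such spanning tree H, let X_H = 1 if all 6 edges of H are present in G. Then P[X_H = 1] = p^{6} = (6/7)^{6} = 46656/117649.
By linearity: E[X] = Σ_H E[X_H] = 16807 · p^{6} = 16807 · 46656/117649 = 46656/7.
Numerically: E[X] ≈ 6665.14.

E[X] = 16807 · (6/7)^{6} = 46656/7 ≈ 6665.14.


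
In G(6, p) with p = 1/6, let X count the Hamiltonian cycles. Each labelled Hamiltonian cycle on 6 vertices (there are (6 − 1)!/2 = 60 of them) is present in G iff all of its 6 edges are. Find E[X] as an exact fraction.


K_6 has (6 − 1)!/2 = 60 labelled Hamiltonian cycles.
For each such Hamiltonian cycle H, let X_H = 1 if all 6 edges of H are present in G. Then P[X_H = 1] = p^{6} = (1/6)^{6} = 1/46656.
Summing the indicators: E[X] = Σ_H E[X_H] = 60 · p^{6} = 60 · 1/46656 = 5/3888.
Numerically: E[X] ≈ 0.001286.

E[X] = 60 · (1/6)^{6} = 5/3888 ≈ 0.001286.


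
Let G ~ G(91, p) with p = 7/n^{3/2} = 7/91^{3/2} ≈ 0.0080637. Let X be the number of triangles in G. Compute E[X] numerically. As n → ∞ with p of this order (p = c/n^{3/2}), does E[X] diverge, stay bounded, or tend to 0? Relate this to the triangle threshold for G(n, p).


Number of potential triangles: C(91, 3) = 121485.
Each occurs with probability p³ ≈ (0.0080637)³ ≈ 5.2433380e-07.
By linearity: E[X] = C(91, 3)·p³ ≈ 121485 · 5.2433380e-07 ≈ 0.06370.
Since α = 3/2 > 1, p = c/n^{3/2} = o(1/n) is below the triangle threshold p ~ 1/n. Asymptotically E[X] ~ (c³/6)·n^{3(1−α)} = (7³/6)·n^{-1.5} → 0, so by Markov's inequality G has no triangles w.h.p.

E[X] ≈ 0.06370; in regime p = Θ(1/n^{3/2}) E[X] tends to 0 (below the triangle threshold p ~ 1/n).


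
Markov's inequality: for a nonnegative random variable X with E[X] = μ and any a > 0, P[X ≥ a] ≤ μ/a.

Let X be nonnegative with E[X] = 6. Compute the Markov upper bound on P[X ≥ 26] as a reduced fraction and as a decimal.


μ = E[X] = 6, a = 26.
Markov: P[X ≥ 26] ≤ μ/a = (6)/26 = 3/13.
Numerically: ≈ 0.230769.
(Since a = 26 > μ = 6.000000, the bound 3/13 is < 1 and informative.)

P[X ≥ 26] ≤ 3/13 ≈ 0.230769.


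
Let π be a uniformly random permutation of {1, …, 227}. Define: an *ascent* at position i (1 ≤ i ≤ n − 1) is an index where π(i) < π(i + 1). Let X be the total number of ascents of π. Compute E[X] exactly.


Write X = Σ X_I over i = 1, …, 226, with X_I the indicator of one ascent.
There are 226 indicators.
For each fixed i, the pair (π(i), π(i+1)) is a uniformly random ordered pair of distinct values from {1, …, 227}; by symmetry P[π(i) < π(i+1)] = 1/2.
By linearity: E[X] = 226 · (1/2) = (227 − 1) · (1/2) = 113 ≈ 113.000000.

E[X] = 113 = 113.000000.


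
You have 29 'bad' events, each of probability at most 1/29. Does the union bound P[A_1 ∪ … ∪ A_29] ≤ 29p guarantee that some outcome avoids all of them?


Union bound: P[∪_{i=1}^{29} A_i] ≤ Σ_i P[A_i] ≤ 29·p = 29·(1/29) = 1.
Numerically: 1 ≈ 1.0000.
Is 1 < 1? NO.
Since the bound 1 is ≥ 1, the union bound is uninformative here; it does NOT by itself certify existence.

29·p = 1 ≈ 1.0000; existence NOT certified by the union bound.


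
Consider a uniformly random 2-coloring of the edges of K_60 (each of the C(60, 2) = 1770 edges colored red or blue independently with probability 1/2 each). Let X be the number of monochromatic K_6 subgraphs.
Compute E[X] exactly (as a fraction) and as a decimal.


Let X = Σ_S X_S over the C(60, 6) = 50063860 subsets S of size 6, where X_S = 1 if the K_6 on S is monochromatic.
For a fixed S, the K_6 on S has C(6, 2) = 15 edges. P[all 15 edges red] = (1/2)^15, and likewise for blue, so P[monochromatic] = 2·(1/2)^15 = 2^{1 − 15} = 1/16384.
By linearity: E[X] = C(60, 6) · 2^{1 − 15} = 50063860 · 1/16384 = 12515965/4096.
Numerically: E[X] ≈ 3055.656.

E[X] = C(60,6)·2^(1−C(6,2)) = 12515965/4096 ≈ 3055.656.


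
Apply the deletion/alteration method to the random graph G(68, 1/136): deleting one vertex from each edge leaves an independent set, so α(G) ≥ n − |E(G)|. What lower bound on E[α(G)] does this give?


E[|E(G)|] = C(68, 2)·p = 2278 · (1/136) = 67/4.
E[α(G)] ≥ n − E[|E(G)|] = 68 − 67/4 = 205/4.
Numerically: ≈ 51.250.
(This is only a lower bound; the true E[α(G)] may be larger.)

E[α(G)] ≥ 205/4 ≈ 51.250.


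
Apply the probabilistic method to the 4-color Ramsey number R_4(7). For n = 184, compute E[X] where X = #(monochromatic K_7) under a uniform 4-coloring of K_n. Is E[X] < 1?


E[X] = C(184, 7) · 4^{1 − 21} = 1262216571096 · 4^{−20} = 1262216571096/1099511627776.
As a reduced fraction: E[X] = 157777071387/137438953472 ≈ 1.1480.
Is E[X] < 1? NO.
Since E[X] ≥ 1, the first-moment bound is inconclusive at n = 184; it does NOT by itself certify R_4(7) > 184.

E[X] = 157777071387/137438953472 ≈ 1.1480; E[X] ≥ 1; first-moment method inconclusive here.


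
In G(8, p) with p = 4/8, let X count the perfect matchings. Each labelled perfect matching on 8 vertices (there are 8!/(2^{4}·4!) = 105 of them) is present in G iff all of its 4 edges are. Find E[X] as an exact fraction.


K_8 has 8!/(2^{4}·4!) = 105 labelled perfect matchings.
For each such perfect matching H, let X_H = 1 if all 4 edges of H are present in G. Then P[X_H = 1] = p^{4} = (1/2)^{4} = 1/16.
Summing the indicators: E[X] = Σ_H E[X_H] = 105 · p^{4} = 105 · 1/16 = 105/16.
Numerically: E[X] ≈ 6.56.

E[X] = 105 · (1/2)^{4} = 105/16 ≈ 6.56.


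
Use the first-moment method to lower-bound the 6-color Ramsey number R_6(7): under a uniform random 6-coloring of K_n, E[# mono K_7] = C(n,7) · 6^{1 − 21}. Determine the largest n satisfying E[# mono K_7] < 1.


We need C(n, 7) · 6^{1 − 21} < 1, i.e. C(n, 7) < 6^{21 − 1} = 3656158440062976.
Check values of n near the boundary:
  n = 566: C(566, 7) = 3557206237959440; 3557206237959440 < 3656158440062976? YES
  n = 567: C(567, 7) = 3601671315933933; 3601671315933933 < 3656158440062976? YES
  n = 568: C(568, 7) = 3646611956239704; 3646611956239704 < 3656158440062976? YES
  n = 569: C(569, 7) = 3692032389858348; 3692032389858348 < 3656158440062976? NO
  n = 570: C(570, 7) = 3737936877831720; 3737936877831720 < 3656158440062976? NO
  n = 571: C(571, 7) = 3784329711421830; 3784329711421830 < 3656158440062976? NO
The largest n with C(n, 7) < 3656158440062976 is n = 568 (where E[X] = 16882462760369/16926659444736 ≈ 0.997389). Hence R_6(7) > 568, i.e. R_6(7) ≥ 569.

Largest n = 568; hence R_6(7) > 568.


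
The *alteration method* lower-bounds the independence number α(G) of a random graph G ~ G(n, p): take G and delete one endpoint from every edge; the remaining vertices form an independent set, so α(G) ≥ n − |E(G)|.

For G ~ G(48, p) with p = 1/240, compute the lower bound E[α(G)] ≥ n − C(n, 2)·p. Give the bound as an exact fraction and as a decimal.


E[|E(G)|] = C(48, 2)·p = 1128 · (1/240) = 47/10.
E[α(G)] ≥ n − E[|E(G)|] = 48 − 47/10 = 433/10.
Numerically: ≈ 43.300000.
(This is only a lower bound; the true E[α(G)] may be larger.)

E[α(G)] ≥ 433/10 ≈ 43.300000.


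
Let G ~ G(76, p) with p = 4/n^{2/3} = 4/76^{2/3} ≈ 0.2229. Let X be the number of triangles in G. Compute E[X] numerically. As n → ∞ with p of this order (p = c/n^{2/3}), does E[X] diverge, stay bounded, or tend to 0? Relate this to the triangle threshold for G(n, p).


Number of potential triangles: C(76, 3) = 70300.
Each occurs with probability p³ ≈ (0.2229)³ ≈ 1.108033e-02.
By linearity: E[X] = C(76, 3)·p³ ≈ 70300 · 1.108033e-02 ≈ 778.9474.
Since α = 2/3 < 1, p = c/n^{2/3} ≫ 1/n is above the triangle threshold p ~ 1/n. Asymptotically E[X] ~ (c³/6)·n^{3(1−α)} = (4³/6)·n^{1} → ∞; triangles are abundant w.h.p.

E[X] ≈ 778.9474; in regime p = Θ(1/n^{2/3}) E[X] diverges (above the triangle threshold p ~ 1/n).


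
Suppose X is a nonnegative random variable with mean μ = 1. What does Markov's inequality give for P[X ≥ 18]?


μ = E[X] = 1, a = 18.
Markov: P[X ≥ 18] ≤ μ/a = (1)/18 = 1/18.
Numerically: ≈ 0.0556.
(Since a = 18 > μ = 1.0000, the bound 1/18 is < 1 and informative.)

P[X ≥ 18] ≤ 1/18 ≈ 0.0556.


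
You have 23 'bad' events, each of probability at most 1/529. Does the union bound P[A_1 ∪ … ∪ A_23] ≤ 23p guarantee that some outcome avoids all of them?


Union bound: P[∪_{i=1}^{23} A_i] ≤ Σ_i P[A_i] ≤ 23·p = 23·(1/529) = 1/23.
Numerically: 1/23 ≈ 0.043478.
Is 1/23 < 1? YES.
Since P[∪ A_i] ≤ 1/23 < 1, the complement has P[∩ A_i^c] ≥ 1 − 1/23 = 22/23 > 0, so some outcome avoids every A_i.

23·p = 1/23 ≈ 0.043478; existence CERTIFIED by the union bound.


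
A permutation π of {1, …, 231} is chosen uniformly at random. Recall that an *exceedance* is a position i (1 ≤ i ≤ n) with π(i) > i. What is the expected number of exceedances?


Write X = Σ_{i=1}^{231} X_i, where X_i = 1_{π(i) > i}.
For each fixed i, π(i) is uniform over {1, …, 231} (marginal of a uniform permutation), so P[π(i) > i] = (n − i)/n. Summing: Σ_{i=1}^{231} (n − i)/n = (0 + 1 + … + 230)/231 = 231(231 − 1)/(2·231) = (231 − 1)/2.
Hence E[X] = Σ_{i=1}^{231} (231 − i)/231 = 115 ≈ 115.000.

E[X] = 115 = 115.000.


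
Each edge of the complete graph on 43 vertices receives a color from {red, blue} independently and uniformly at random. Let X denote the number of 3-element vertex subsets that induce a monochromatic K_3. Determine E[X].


Let X = Σ_S X_S over the C(43, 3) = 12341 subsets S of size 3, where X_S = 1 if the K_3 on S is monochromatic.
For a fixed S, the K_3 on S has C(3, 2) = 3 edges. P[all 3 edges red] = (1/2)^3, and likewise for blue, so P[monochromatic] = 2·(1/2)^3 = 2^{1 − 3} = 1/4.
By linearity of expectation: E[X] = C(43, 3) · 2^{1 − 3} = 12341 · 1/4 = 12341/4.
Numerically: E[X] ≈ 3085.2500.

E[X] = C(43,3)·2^(1−C(3,2)) = 12341/4 ≈ 3085.2500.


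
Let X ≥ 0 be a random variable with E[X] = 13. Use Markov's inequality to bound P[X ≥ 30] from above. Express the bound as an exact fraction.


μ = E[X] = 13, a = 30.
Markov: P[X ≥ 30] ≤ μ/a = (13)/30 = 13/30.
Numerically: ≈ 0.4333.
(Since a = 30 > μ = 13.0000, the bound 13/30 is < 1 and informative.)

P[X ≥ 30] ≤ 13/30 ≈ 0.4333.


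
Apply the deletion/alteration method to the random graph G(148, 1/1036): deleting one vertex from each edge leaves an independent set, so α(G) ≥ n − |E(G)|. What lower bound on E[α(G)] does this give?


E[|E(G)|] = C(148, 2)·p = 10878 · (1/1036) = 21/2.
E[α(G)] ≥ n − E[|E(G)|] = 148 − 21/2 = 275/2.
Numerically: ≈ 137.50000.
(This is only a lower bound; the true E[α(G)] may be larger.)

E[α(G)] ≥ 275/2 ≈ 137.50000.


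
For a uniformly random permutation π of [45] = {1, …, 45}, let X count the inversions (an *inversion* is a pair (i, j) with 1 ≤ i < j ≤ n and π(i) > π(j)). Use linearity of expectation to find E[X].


Write X = Σ X_I over the C(45, 2) = 990 pairs i < j, with X_I the indicator of one inversion.
There are 990 indicators.
For each fixed pair i < j, the values π(i) and π(j) are two distinct elements of {1, …, 45} in uniformly random order; by symmetry P[π(i) > π(j)] = 1/2.
By linearity: E[X] = 990 · (1/2) = C(45, 2) · (1/2) = 990/2 = 495 ≈ 495.0000.

E[X] = 495 = 495.0000.


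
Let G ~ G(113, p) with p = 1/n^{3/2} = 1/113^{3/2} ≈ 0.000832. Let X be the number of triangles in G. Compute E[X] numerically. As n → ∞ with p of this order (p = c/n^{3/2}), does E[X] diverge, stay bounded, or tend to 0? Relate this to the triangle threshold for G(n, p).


Number of potential triangles: C(113, 3) = 234136.
Each occurs with probability p³ ≈ (0.000832)³ ≈ 5.76962e-10.
By linearity: E[X] = C(113, 3)·p³ ≈ 234136 · 5.76962e-10 ≈ 0.000.
Since α = 3/2 > 1, p = c/n^{3/2} = o(1/n) is below the triangle threshold p ~ 1/n. Asymptotically E[X] ~ (c³/6)·n^{3(1−α)} = (1³/6)·n^{-1.5} → 0, so by Markov's inequality G has no triangles w.h.p.

E[X] ≈ 0.000; in regime p = Θ(1/n^{3/2}) E[X] tends to 0 (below the triangle threshold p ~ 1/n).


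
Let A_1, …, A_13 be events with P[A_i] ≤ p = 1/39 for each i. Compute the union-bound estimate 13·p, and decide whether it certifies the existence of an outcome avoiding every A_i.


Union bound: P[∪_{i=1}^{13} A_i] ≤ Σ_i P[A_i] ≤ 13·p = 13·(1/39) = 1/3.
Numerically: 1/3 ≈ 0.333.
Is 1/3 < 1? YES.
Since P[∪ A_i] ≤ 1/3 < 1, the complement has P[∩ A_i^c] ≥ 1 − 1/3 = 2/3 > 0, so some outcome avoids every A_i.

13·p = 1/3 ≈ 0.333; existence CERTIFIED by the union bound.


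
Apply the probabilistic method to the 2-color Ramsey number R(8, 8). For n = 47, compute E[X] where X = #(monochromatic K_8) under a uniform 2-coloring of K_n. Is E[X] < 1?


E[X] = C(47, 8) · 2^{1 − 28} = 314457495 · 2^{−27} = 314457495/134217728.
As a reduced fraction: E[X] = 314457495/134217728 ≈ 2.34289.
Is E[X] < 1? NO.
Since E[X] ≥ 1, the first-moment bound is inconclusive at n = 47; it does NOT by itself certify R(8, 8) > 47.

E[X] = 314457495/134217728 ≈ 2.34289; E[X] ≥ 1; first-moment method inconclusive here.


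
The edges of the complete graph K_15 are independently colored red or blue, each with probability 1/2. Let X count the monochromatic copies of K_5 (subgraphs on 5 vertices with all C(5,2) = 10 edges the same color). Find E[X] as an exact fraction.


Let X = Σ_S X_S over the C(15, 5) = 3003 subsets S of size 5, where X_S = 1 if the K_5 on S is monochromatic.
For a fixed S, the K_5 on S has C(5, 2) = 10 edges. P[all 10 edges red] = (1/2)^10, and likewise for blue, so P[monochromatic] = 2·(1/2)^10 = 2^{1 − 10} = 1/512.
Summing: E[X] = C(15, 5) · 2^{1 − 10} = 3003 · 1/512 = 3003/512.
Numerically: E[X] ≈ 5.865.

E[X] = C(15,5)·2^(1−C(5,2)) = 3003/512 ≈ 5.865.


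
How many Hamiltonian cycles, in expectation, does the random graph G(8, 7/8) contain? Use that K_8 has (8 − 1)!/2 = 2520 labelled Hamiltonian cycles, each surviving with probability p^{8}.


K_8 has (8 − 1)!/2 = 2520 labelled Hamiltonian cycles.
For each such Hamiltonian cycle H, let X_H = 1 if all 8 edges of H are present in G. Then P[X_H = 1] = p^{8} = (7/8)^{8} = 5764801/16777216.
Summing the indicators: E[X] = Σ_H E[X_H] = 2520 · p^{8} = 2520 · 5764801/16777216 = 1815912315/2097152.
Numerically: E[X] ≈ 866.

E[X] = 2520 · (7/8)^{8} = 1815912315/2097152 ≈ 866.


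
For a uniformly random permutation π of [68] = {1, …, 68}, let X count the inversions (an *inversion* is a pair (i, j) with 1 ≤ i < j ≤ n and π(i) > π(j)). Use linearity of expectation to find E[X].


Write X = Σ X_I over the C(68, 2) = 2278 pairs i < j, with X_I the indicator of one inversion.
There are 2278 indicators.
For each fixed pair i < j, the values π(i) and π(j) are two distinct elements of {1, …, 68} in uniformly random order; by symmetry P[π(i) > π(j)] = 1/2.
By linearity: E[X] = 2278 · (1/2) = C(68, 2) · (1/2) = 2278/2 = 1139 ≈ 1139.00000.

E[X] = 1139 = 1139.00000.


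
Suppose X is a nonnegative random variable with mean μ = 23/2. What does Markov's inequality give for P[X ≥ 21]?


μ = E[X] = 23/2, a = 21.
Markov: P[X ≥ 21] ≤ μ/a = (23/2)/21 = 23/42.
Numerically: ≈ 0.548.
(Since a = 21 > μ = 11.500, the bound 23/42 is < 1 and informative.)

P[X ≥ 21] ≤ 23/42 ≈ 0.548.


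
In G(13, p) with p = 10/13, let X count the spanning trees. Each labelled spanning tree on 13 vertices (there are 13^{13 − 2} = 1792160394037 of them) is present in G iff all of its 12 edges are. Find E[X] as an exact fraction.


K_13 has 13^{13 − 2} = 1792160394037 labelled spanning trees.
For each such spanning tree H, let X_H = 1 if all 12 edges of H are present in G. Then P[X_H = 1] = p^{12} = (10/13)^{12} = 1000000000000/23298085122481.
By linearity: E[X] = Σ_H E[X_H] = 1792160394037 · p^{12} = 1792160394037 · 1000000000000/23298085122481 = 1000000000000/13.
Numerically: E[X] ≈ 7.6923e+10.

E[X] = 1792160394037 · (10/13)^{12} = 1000000000000/13 ≈ 7.6923e+10.


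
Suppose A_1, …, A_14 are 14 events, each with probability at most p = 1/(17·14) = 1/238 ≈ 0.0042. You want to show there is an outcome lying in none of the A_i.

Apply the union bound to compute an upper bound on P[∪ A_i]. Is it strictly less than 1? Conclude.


Union bound: P[∪_{i=1}^{14} A_i] ≤ Σ_i P[A_i] ≤ 14·p = 14·(1/238) = 1/17.
Numerically: 1/17 ≈ 0.0588.
Is 1/17 < 1? YES.
Since P[∪ A_i] ≤ 1/17 < 1, the complement has P[∩ A_i^c] ≥ 1 − 1/17 = 16/17 > 0, so some outcome avoids every A_i.

14·p = 1/17 ≈ 0.0588; existence CERTIFIED by the union bound.


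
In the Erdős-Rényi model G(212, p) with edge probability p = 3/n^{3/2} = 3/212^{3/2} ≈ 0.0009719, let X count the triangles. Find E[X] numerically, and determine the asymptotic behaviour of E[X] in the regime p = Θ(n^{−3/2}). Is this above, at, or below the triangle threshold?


Number of potential triangles: C(212, 3) = 1565620.
Each occurs with probability p³ ≈ (0.0009719)³ ≈ 9.180205e-10.
By linearity: E[X] = C(212, 3)·p³ ≈ 1565620 · 9.180205e-10 ≈ 0.0014.
Since α = 3/2 > 1, p = c/n^{3/2} = o(1/n) is below the triangle threshold p ~ 1/n. Asymptotically E[X] ~ (c³/6)·n^{3(1−α)} = (3³/6)·n^{-1.5} → 0, so by Markov's inequality G has no triangles w.h.p.

E[X] ≈ 0.0014; in regime p = Θ(1/n^{3/2}) E[X] tends to 0 (below the triangle threshold p ~ 1/n).


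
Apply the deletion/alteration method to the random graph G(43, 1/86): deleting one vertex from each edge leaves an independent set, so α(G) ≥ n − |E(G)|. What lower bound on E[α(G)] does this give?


E[|E(G)|] = C(43, 2)·p = 903 · (1/86) = 21/2.
E[α(G)] ≥ n − E[|E(G)|] = 43 − 21/2 = 65/2.
Numerically: ≈ 32.500.
(This is only a lower bound; the true E[α(G)] may be larger.)

E[α(G)] ≥ 65/2 ≈ 32.500.


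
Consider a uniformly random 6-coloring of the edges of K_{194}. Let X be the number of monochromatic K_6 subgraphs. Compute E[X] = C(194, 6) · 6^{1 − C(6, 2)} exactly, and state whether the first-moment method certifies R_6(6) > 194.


E[X] = C(194, 6) · 6^{1 − 15} = 68482017072 · 6^{−14} = 68482017072/78364164096.
As a reduced fraction: E[X] = 475569563/544195584 ≈ 0.874.
Is E[X] < 1? YES.
Since E[X] < 1, there exists a 6-coloring of K_{194} with no monochromatic K_6; hence R_6(6) > 194.

E[X] = 475569563/544195584 ≈ 0.874; E[X] < 1, so R_6(6) > 194.


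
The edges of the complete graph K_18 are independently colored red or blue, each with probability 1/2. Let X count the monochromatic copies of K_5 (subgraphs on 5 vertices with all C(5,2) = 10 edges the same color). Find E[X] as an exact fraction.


Let X = Σ_S X_S over the C(18, 5) = 8568 subsets S of size 5, where X_S = 1 if the K_5 on S is monochromatic.
For a fixed S, the K_5 on S has C(5, 2) = 10 edges. P[all 10 edges red] = (1/2)^10, and likewise for blue, so P[monochromatic] = 2·(1/2)^10 = 2^{1 − 10} = 1/512.
Summing: E[X] = C(18, 5) · 2^{1 − 10} = 8568 · 1/512 = 1071/64.
Numerically: E[X] ≈ 16.734375.

E[X] = C(18,5)·2^(1−C(5,2)) = 1071/64 ≈ 16.734375.


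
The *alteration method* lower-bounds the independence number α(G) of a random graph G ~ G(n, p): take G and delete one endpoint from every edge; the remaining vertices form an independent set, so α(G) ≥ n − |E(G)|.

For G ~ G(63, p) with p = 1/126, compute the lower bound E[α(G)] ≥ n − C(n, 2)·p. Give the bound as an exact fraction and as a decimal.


E[|E(G)|] = C(63, 2)·p = 1953 · (1/126) = 31/2.
E[α(G)] ≥ n − E[|E(G)|] = 63 − 31/2 = 95/2.
Numerically: ≈ 47.500.
(This is only a lower bound; the true E[α(G)] may be larger.)

E[α(G)] ≥ 95/2 ≈ 47.500.


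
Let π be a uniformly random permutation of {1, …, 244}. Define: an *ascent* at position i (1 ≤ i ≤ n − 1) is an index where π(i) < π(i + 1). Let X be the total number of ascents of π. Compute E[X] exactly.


Write X = Σ X_I over i = 1, …, 243, with X_I the indicator of one ascent.
There are 243 indicators.
For each fixed i, the pair (π(i), π(i+1)) is a uniformly random ordered pair of distinct values from {1, …, 244}; by symmetry P[π(i) < π(i+1)] = 1/2.
By linearity: E[X] = 243 · (1/2) = (244 − 1) · (1/2) = 243/2 ≈ 121.500.

E[X] = 243/2 = 121.500.


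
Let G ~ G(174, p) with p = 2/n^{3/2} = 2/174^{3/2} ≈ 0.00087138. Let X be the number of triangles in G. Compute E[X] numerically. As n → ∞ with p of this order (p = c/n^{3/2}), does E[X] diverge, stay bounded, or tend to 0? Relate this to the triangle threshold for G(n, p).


Number of potential triangles: C(174, 3) = 862924.
Each occurs with probability p³ ≈ (0.00087138)³ ≈ 6.6163485e-10.
By linearity: E[X] = C(174, 3)·p³ ≈ 862924 · 6.6163485e-10 ≈ 0.00057.
Since α = 3/2 > 1, p = c/n^{3/2} = o(1/n) is below the triangle threshold p ~ 1/n. Asymptotically E[X] ~ (c³/6)·n^{3(1−α)} = (2³/6)·n^{-1.5} → 0, so by Markov's inequality G has no triangles w.h.p.

E[X] ≈ 0.00057; in regime p = Θ(1/n^{3/2}) E[X] tends to 0 (below the triangle threshold p ~ 1/n).


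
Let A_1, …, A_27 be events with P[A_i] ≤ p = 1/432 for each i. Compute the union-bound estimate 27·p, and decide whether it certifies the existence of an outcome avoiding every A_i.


Union bound: P[∪_{i=1}^{27} A_i] ≤ Σ_i P[A_i] ≤ 27·p = 27·(1/432) = 1/16.
Numerically: 1/16 ≈ 0.062500.
Is 1/16 < 1? YES.
Since P[∪ A_i] ≤ 1/16 < 1, the complement has P[∩ A_i^c] ≥ 1 − 1/16 = 15/16 > 0, so some outcome avoids every A_i.

27·p = 1/16 ≈ 0.062500; existence CERTIFIED by the union bound.


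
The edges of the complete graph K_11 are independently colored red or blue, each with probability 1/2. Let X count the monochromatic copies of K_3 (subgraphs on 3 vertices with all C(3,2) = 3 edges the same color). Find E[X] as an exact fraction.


Let X = Σ_S X_S over the C(11, 3) = 165 subsets S of size 3, where X_S = 1 if the K_3 on S is monochromatic.
For a fixed S, the K_3 on S has C(3, 2) = 3 edges. P[all 3 edges red] = (1/2)^3, and likewise for blue, so P[monochromatic] = 2·(1/2)^3 = 2^{1 − 3} = 1/4.
By linearity of expectation: E[X] = C(11, 3) · 2^{1 − 3} = 165 · 1/4 = 165/4.
Numerically: E[X] ≈ 41.250000.

E[X] = C(11,3)·2^(1−C(3,2)) = 165/4 ≈ 41.250000.


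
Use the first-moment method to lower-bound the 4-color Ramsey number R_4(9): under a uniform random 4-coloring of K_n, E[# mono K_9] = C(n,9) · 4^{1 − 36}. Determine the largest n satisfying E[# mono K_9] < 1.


We need C(n, 9) · 4^{1 − 36} < 1, i.e. C(n, 9) < 4^{36 − 1} = 1180591620717411303424.
Check values of n near the boundary:
  n = 910: C(910, 9) = 1133378248346922788210; 1133378248346922788210 < 1180591620717411303424? YES
  n = 911: C(911, 9) = 1144686900492291197405; 1144686900492291197405 < 1180591620717411303424? YES
  n = 912: C(912, 9) = 1156095740032081475120; 1156095740032081475120 < 1180591620717411303424? YES
  n = 913: C(913, 9) = 1167605542753639808390; 1167605542753639808390 < 1180591620717411303424? YES
  n = 914: C(914, 9) = 1179217089587653905932; 1179217089587653905932 < 1180591620717411303424? YES
  n = 915: C(915, 9) = 1190931166636537885130; 1190931166636537885130 < 1180591620717411303424? NO
The largest n with C(n, 9) < 1180591620717411303424 is n = 914 (where E[X] = 294804272396913476483/295147905179352825856 ≈ 0.9988357). Hence R_4(9) > 914, i.e. R_4(9) ≥ 915.

Largest n = 914; hence R_4(9) > 914.


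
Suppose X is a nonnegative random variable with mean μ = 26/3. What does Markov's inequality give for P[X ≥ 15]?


μ = E[X] = 26/3, a = 15.
Markov: P[X ≥ 15] ≤ μ/a = (26/3)/15 = 26/45.
Numerically: ≈ 0.578.
(Since a = 15 > μ = 8.667, the bound 26/45 is < 1 and informative.)

P[X ≥ 15] ≤ 26/45 ≈ 0.578.


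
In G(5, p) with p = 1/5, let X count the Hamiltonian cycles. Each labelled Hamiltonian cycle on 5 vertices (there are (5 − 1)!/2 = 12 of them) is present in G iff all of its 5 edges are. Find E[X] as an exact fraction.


K_5 has (5 − 1)!/2 = 12 labelled Hamiltonian cycles.
For each such Hamiltonian cycle H, let X_H = 1 if all 5 edges of H are present in G. Then P[X_H = 1] = p^{5} = (1/5)^{5} = 1/3125.
Summing the indicators: E[X] = Σ_H E[X_H] = 12 · p^{5} = 12 · 1/3125 = 12/3125.
Numerically: E[X] ≈ 0.00384.

E[X] = 12 · (1/5)^{5} = 12/3125 ≈ 0.00384.


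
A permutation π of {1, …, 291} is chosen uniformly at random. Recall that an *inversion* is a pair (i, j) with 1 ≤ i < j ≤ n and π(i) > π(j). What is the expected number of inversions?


Write X = Σ X_I over the C(291, 2) = 42195 pairs i < j, with X_I the indicator of one inversion.
There are 42195 indicators.
For each fixed pair i < j, the values π(i) and π(j) are two distinct elements of {1, …, 291} in uniformly random order; by symmetry P[π(i) > π(j)] = 1/2.
By linearity: E[X] = 42195 · (1/2) = C(291, 2) · (1/2) = 42195/2 = 42195/2 ≈ 21097.5000.

E[X] = 42195/2 = 21097.5000.
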